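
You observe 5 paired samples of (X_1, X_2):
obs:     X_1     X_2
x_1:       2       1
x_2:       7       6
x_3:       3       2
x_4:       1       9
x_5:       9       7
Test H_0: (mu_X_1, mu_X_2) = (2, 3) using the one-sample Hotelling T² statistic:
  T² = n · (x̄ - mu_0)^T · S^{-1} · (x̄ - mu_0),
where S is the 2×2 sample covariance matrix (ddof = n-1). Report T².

Step 1 — sample mean vector:
  mean(X_1) = (2 + 7 + 3 + 1 + 9) / 5 = 22/5 = 4.4
  mean(X_2) = (1 + 6 + 2 + 9 + 7) / 5 = 25/5 = 5
  x̄ = (4.4, 5),  deviation x̄ - mu_0 = (4.4, 5) - (2, 3) = (2.4, 2).

Step 2 — sample covariance matrix, S[i,j] = (1/(n-1)) · Σ_k (x_{k,i} - mean_i) · (x_{k,j} - mean_j), divisor n-1 = 4:
  S[X_1,X_1] = ((-2.4)·(-2.4) + (2.6)·(2.6) + (-1.4)·(-1.4) + (-3.4)·(-3.4) + (4.6)·(4.6)) / 4 = 47.2/4 = 11.8
  S[X_1,X_2] = ((-2.4)·(-4) + (2.6)·(1) + (-1.4)·(-3) + (-3.4)·(4) + (4.6)·(2)) / 4 = 12/4 = 3
  S[X_2,X_2] = ((-4)·(-4) + (1)·(1) + (-3)·(-3) + (4)·(4) + (2)·(2)) / 4 = 46/4 = 11.5
  S = [[11.8, 3],
 [3, 11.5]].

Step 3 — invert S. det(S) = 11.8·11.5 - (3)² = 126.7.
  S^{-1} = (1/det) · [[d, -b], [-b, a]] = [[0.0908, -0.0237],
 [-0.0237, 0.0931]].

Step 4 — quadratic form (x̄ - mu_0)^T · S^{-1} · (x̄ - mu_0):
  S^{-1} · (x̄ - mu_0) = (0.1705, 0.1294),
  (x̄ - mu_0)^T · [...] = (2.4)·(0.1705) + (2)·(0.1294) = 0.668.

Step 5 — scale by n: T² = 5 · 0.668 = 3.3402.

T² ≈ 3.3402


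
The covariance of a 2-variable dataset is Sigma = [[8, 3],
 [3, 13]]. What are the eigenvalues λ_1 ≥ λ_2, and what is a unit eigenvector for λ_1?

Step 1 — characteristic polynomial of 2×2 Sigma:
  det(Sigma - λI) = λ² - trace · λ + det = 0.
  trace = 8 + 13 = 21, det = 8·13 - (3)² = 95.
Step 2 — discriminant:
  Δ = trace² - 4·det = 441 - 380 = 61.
Step 3 — eigenvalues:
  λ = (trace ± √Δ)/2 = (21 ± 7.8102)/2,
  λ_1 = 14.4051,  λ_2 = 6.5949.

Step 4 — unit eigenvector for λ_1: solve (Sigma - λ_1 I)v = 0. First row:
  (8 - 14.4051)·v_x + (3)·v_y = 0, i.e. (-6.4051)·v_x + (3)·v_y = 0,
  so v ∝ (b, λ_1 - a) = (3, 6.4051) = u.
  ||u|| = √((3)² + (6.4051)²) = √(50.0256) ≈ 7.0729,
  v_1 = u/||u|| ≈ (0.4242, 0.9056) (||v_1|| = 1).

λ_1 = 14.4051,  λ_2 = 6.5949;  v_1 ≈ (0.4242, 0.9056)


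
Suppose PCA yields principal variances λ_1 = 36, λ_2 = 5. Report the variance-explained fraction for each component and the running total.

Step 1 — total variance = trace(Sigma) = Σ λ_i = 36 + 5 = 41.

Step 2 — fraction explained by component i = λ_i / Σ λ:
  PC1: 36/41 = 0.878
  PC2: 5/41 = 0.122

Step 3 — cumulative fraction after k components = (λ_1 + ... + λ_k) / Σ λ:
  k = 1: 36/41 = 0.878
  k = 2: (36 + 5)/41 = 41/41 = 1

Summary (fraction, with percent):

explained: PC1 0.878 (87.8%), PC2 0.122 (12.2%);  cumulative: 0.878, 1


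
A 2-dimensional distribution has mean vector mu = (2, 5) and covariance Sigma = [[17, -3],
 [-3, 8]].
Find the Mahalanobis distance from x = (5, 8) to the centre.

Step 1 — centre the observation: (x - mu) = (3, 3).

Step 2 — invert Sigma. det(Sigma) = 17·8 - (-3)² = 127.
  Sigma^{-1} = (1/det) · [[d, -b], [-b, a]] = [[0.063, 0.0236],
 [0.0236, 0.1339]].

Step 3 — form the quadratic (x - mu)^T · Sigma^{-1} · (x - mu):
  Sigma^{-1} · (x - mu) = (0.2598, 0.4724).
  (x - mu)^T · [Sigma^{-1} · (x - mu)] = (3)·(0.2598) + (3)·(0.4724) = 2.1969.

Step 4 — take square root: d = √(2.1969) ≈ 1.4822.

d(x, mu) = √(2.1969) ≈ 1.4822


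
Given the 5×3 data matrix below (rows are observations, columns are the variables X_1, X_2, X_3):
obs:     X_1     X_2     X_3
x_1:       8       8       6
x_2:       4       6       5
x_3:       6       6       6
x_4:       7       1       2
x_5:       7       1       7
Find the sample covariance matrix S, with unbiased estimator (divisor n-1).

Step 1 — column means:
  mean(X_1) = (8 + 4 + 6 + 7 + 7) / 5 = 32/5 = 6.4
  mean(X_2) = (8 + 6 + 6 + 1 + 1) / 5 = 22/5 = 4.4
  mean(X_3) = (6 + 5 + 6 + 2 + 7) / 5 = 26/5 = 5.2

Step 2 — sample covariance S[i,j] = (1/(n-1)) · Σ_k (x_{k,i} - mean_i) · (x_{k,j} - mean_j), with n-1 = 4.
  S[X_1,X_1] = ((1.6)·(1.6) + (-2.4)·(-2.4) + (-0.4)·(-0.4) + (0.6)·(0.6) + (0.6)·(0.6)) / 4 = 9.2/4 = 2.3
  S[X_1,X_2] = ((1.6)·(3.6) + (-2.4)·(1.6) + (-0.4)·(1.6) + (0.6)·(-3.4) + (0.6)·(-3.4)) / 4 = -2.8/4 = -0.7
  S[X_1,X_3] = ((1.6)·(0.8) + (-2.4)·(-0.2) + (-0.4)·(0.8) + (0.6)·(-3.2) + (0.6)·(1.8)) / 4 = 0.6/4 = 0.15
  S[X_2,X_2] = ((3.6)·(3.6) + (1.6)·(1.6) + (1.6)·(1.6) + (-3.4)·(-3.4) + (-3.4)·(-3.4)) / 4 = 41.2/4 = 10.3
  S[X_2,X_3] = ((3.6)·(0.8) + (1.6)·(-0.2) + (1.6)·(0.8) + (-3.4)·(-3.2) + (-3.4)·(1.8)) / 4 = 8.6/4 = 2.15
  S[X_3,X_3] = ((0.8)·(0.8) + (-0.2)·(-0.2) + (0.8)·(0.8) + (-3.2)·(-3.2) + (1.8)·(1.8)) / 4 = 14.8/4 = 3.7

S is symmetric (S[j,i] = S[i,j]). Assembling:

S = [[2.3, -0.7, 0.15],
 [-0.7, 10.3, 2.15],
 [0.15, 2.15, 3.7]]


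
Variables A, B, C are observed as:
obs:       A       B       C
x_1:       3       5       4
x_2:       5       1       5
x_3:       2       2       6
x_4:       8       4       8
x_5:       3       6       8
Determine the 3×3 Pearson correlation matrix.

Step 1 — column means:
  mean(A) = (3 + 5 + 2 + 8 + 3) / 5 = 21/5 = 4.2
  mean(B) = (5 + 1 + 2 + 4 + 6) / 5 = 18/5 = 3.6
  mean(C) = (4 + 5 + 6 + 8 + 8) / 5 = 31/5 = 6.2

Step 2 — sample variances and covariances s[i,j] = (1/(n-1)) · Σ_k (x_{k,i} - mean_i) · (x_{k,j} - mean_j), with n-1 = 4:
  s[A,A] = ((-1.2)·(-1.2) + (0.8)·(0.8) + (-2.2)·(-2.2) + (3.8)·(3.8) + (-1.2)·(-1.2)) / 4 = 22.8/4 = 5.7
  s[A,B] = ((-1.2)·(1.4) + (0.8)·(-2.6) + (-2.2)·(-1.6) + (3.8)·(0.4) + (-1.2)·(2.4)) / 4 = -1.6/4 = -0.4
  s[A,C] = ((-1.2)·(-2.2) + (0.8)·(-1.2) + (-2.2)·(-0.2) + (3.8)·(1.8) + (-1.2)·(1.8)) / 4 = 6.8/4 = 1.7
  s[B,B] = ((1.4)·(1.4) + (-2.6)·(-2.6) + (-1.6)·(-1.6) + (0.4)·(0.4) + (2.4)·(2.4)) / 4 = 17.2/4 = 4.3
  s[B,C] = ((1.4)·(-2.2) + (-2.6)·(-1.2) + (-1.6)·(-0.2) + (0.4)·(1.8) + (2.4)·(1.8)) / 4 = 5.4/4 = 1.35
  s[C,C] = ((-2.2)·(-2.2) + (-1.2)·(-1.2) + (-0.2)·(-0.2) + (1.8)·(1.8) + (1.8)·(1.8)) / 4 = 12.8/4 = 3.2
  Sample standard deviations s_i = √(s[i,i]):
  s(A) = √(5.7) = 2.3875
  s(B) = √(4.3) = 2.0736
  s(C) = √(3.2) = 1.7889

Step 3 — r_{ij} = s_{ij} / (s_i · s_j):
  r[A,A] = 1 (diagonal).
  r[A,B] = -0.4 / (2.3875 · 2.0736) = -0.4 / 4.9508 = -0.0808
  r[A,C] = 1.7 / (2.3875 · 1.7889) = 1.7 / 4.2708 = 0.398
  r[B,B] = 1 (diagonal).
  r[B,C] = 1.35 / (2.0736 · 1.7889) = 1.35 / 3.7094 = 0.3639
  r[C,C] = 1 (diagonal).

R is symmetric with unit diagonal. Assembling:

R = [[1, -0.0808, 0.398],
 [-0.0808, 1, 0.3639],
 [0.398, 0.3639, 1]]


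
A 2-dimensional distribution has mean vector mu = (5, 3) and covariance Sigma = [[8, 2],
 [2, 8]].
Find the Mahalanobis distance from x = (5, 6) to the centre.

Step 1 — centre the observation: (x - mu) = (0, 3).

Step 2 — invert Sigma. det(Sigma) = 8·8 - (2)² = 60.
  Sigma^{-1} = (1/det) · [[d, -b], [-b, a]] = [[0.1333, -0.0333],
 [-0.0333, 0.1333]].

Step 3 — form the quadratic (x - mu)^T · Sigma^{-1} · (x - mu):
  Sigma^{-1} · (x - mu) = (-0.1, 0.4).
  (x - mu)^T · [Sigma^{-1} · (x - mu)] = (0)·(-0.1) + (3)·(0.4) = 1.2.

Step 4 — take square root: d = √(1.2) ≈ 1.0954.

d(x, mu) = √(1.2) ≈ 1.0954


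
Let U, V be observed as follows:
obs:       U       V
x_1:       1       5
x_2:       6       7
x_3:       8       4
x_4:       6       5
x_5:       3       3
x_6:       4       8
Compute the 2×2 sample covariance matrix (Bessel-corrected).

Step 1 — column means:
  mean(U) = (1 + 6 + 8 + 6 + 3 + 4) / 6 = 28/6 = 4.6667
  mean(V) = (5 + 7 + 4 + 5 + 3 + 8) / 6 = 32/6 = 5.3333

Step 2 — sample covariance S[i,j] = (1/(n-1)) · Σ_k (x_{k,i} - mean_i) · (x_{k,j} - mean_j), with n-1 = 5.
  S[U,U] = ((-3.6667)·(-3.6667) + (1.3333)·(1.3333) + (3.3333)·(3.3333) + (1.3333)·(1.3333) + (-1.6667)·(-1.6667) + (-0.6667)·(-0.6667)) / 5 = 31.3333/5 = 6.2667
  S[U,V] = ((-3.6667)·(-0.3333) + (1.3333)·(1.6667) + (3.3333)·(-1.3333) + (1.3333)·(-0.3333) + (-1.6667)·(-2.3333) + (-0.6667)·(2.6667)) / 5 = 0.6667/5 = 0.1333
  S[V,V] = ((-0.3333)·(-0.3333) + (1.6667)·(1.6667) + (-1.3333)·(-1.3333) + (-0.3333)·(-0.3333) + (-2.3333)·(-2.3333) + (2.6667)·(2.6667)) / 5 = 17.3333/5 = 3.4667

S is symmetric (S[j,i] = S[i,j]). Assembling:

S = [[6.2667, 0.1333],
 [0.1333, 3.4667]]


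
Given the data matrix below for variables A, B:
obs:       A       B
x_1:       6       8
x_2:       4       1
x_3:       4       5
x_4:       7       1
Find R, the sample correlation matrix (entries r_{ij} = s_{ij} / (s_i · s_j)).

Step 1 — column means:
  mean(A) = (6 + 4 + 4 + 7) / 4 = 21/4 = 5.25
  mean(B) = (8 + 1 + 5 + 1) / 4 = 15/4 = 3.75

Step 2 — sample variances and covariances s[i,j] = (1/(n-1)) · Σ_k (x_{k,i} - mean_i) · (x_{k,j} - mean_j), with n-1 = 3:
  s[A,A] = ((0.75)·(0.75) + (-1.25)·(-1.25) + (-1.25)·(-1.25) + (1.75)·(1.75)) / 3 = 6.75/3 = 2.25
  s[A,B] = ((0.75)·(4.25) + (-1.25)·(-2.75) + (-1.25)·(1.25) + (1.75)·(-2.75)) / 3 = 0.25/3 = 0.0833
  s[B,B] = ((4.25)·(4.25) + (-2.75)·(-2.75) + (1.25)·(1.25) + (-2.75)·(-2.75)) / 3 = 34.75/3 = 11.5833
  Sample standard deviations s_i = √(s[i,i]):
  s(A) = √(2.25) = 1.5
  s(B) = √(11.5833) = 3.4034

Step 3 — r_{ij} = s_{ij} / (s_i · s_j):
  r[A,A] = 1 (diagonal).
  r[A,B] = 0.0833 / (1.5 · 3.4034) = 0.0833 / 5.1051 = 0.0163
  r[B,B] = 1 (diagonal).

R is symmetric with unit diagonal. Assembling:

R = [[1, 0.0163],
 [0.0163, 1]]


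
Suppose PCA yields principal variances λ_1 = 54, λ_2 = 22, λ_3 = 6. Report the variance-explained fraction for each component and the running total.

Step 1 — total variance = trace(Sigma) = Σ λ_i = 54 + 22 + 6 = 82.

Step 2 — fraction explained by component i = λ_i / Σ λ:
  PC1: 54/82 = 0.6585
  PC2: 22/82 = 0.2683
  PC3: 6/82 = 0.0732

Step 3 — cumulative fraction after k components = (λ_1 + ... + λ_k) / Σ λ:
  k = 1: 54/82 = 0.6585
  k = 2: (54 + 22)/82 = 76/82 = 0.9268
  k = 3: (54 + 22 + 6)/82 = 82/82 = 1

Summary (fraction, with percent):

explained: PC1 0.6585 (65.85%), PC2 0.2683 (26.83%), PC3 0.0732 (7.32%);  cumulative: 0.6585, 0.9268, 1


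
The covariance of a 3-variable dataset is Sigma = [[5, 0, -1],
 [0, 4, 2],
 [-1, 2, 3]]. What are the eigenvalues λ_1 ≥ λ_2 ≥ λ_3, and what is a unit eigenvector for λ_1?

Step 1 — characteristic polynomial p(λ) = det(λI - Sigma) = λ³ - tr·λ² + c_1·λ - det, where tr = trace, c_1 = sum of the principal 2×2 minors, det = det(Sigma):
  tr = 5 + 4 + 3 = 12,
  c_1 = (5·4 - (0)²) + (5·3 - (-1)²) + (4·3 - (2)²) = 20 + 14 + 8 = 42,
  det = 5·(4·3 - (2)²) - (0)·((0)·3 - (2)·(-1)) + (-1)·((0)·(2) - 4·(-1)) = 5·(8) - (0)·(2) + (-1)·(4) = 36.
  So p(λ) = λ³ - 12λ² + 42λ - 36.
Step 2 — look for an integer root (rational root theorem: any rational root is an integer divisor of 36). Testing λ = 6:
  p(6) = 216 - 432 + 252 - 36 = 0  ✓
  Dividing out (λ - 6): p(λ) = (λ - 6)(λ² - 6λ + 6).
Step 3 — remaining eigenvalues from the quadratic λ² - 6λ + 6 = 0:
  Δ = 6² - 4·6 = 36 - 24 = 12,  λ = (6 ± √12)/2 = (6 ± 3.4641)/2 ≈ 4.7321 or 1.2679.
  Sorted: λ_1 = 6,  λ_2 = 4.7321,  λ_3 = 1.2679  (check: sum = 12 = tr ✓).

Step 4 — unit eigenvector for λ_1 = 6: v spans the null space of (Sigma - λ_1 I), whose rows are
  r_1 = (-1, 0, -1),  r_2 = (0, -2, 2),  r_3 = (-1, 2, -3).
  v is orthogonal to every row, so take v ∝ r_1 × r_2 = ((0)·(2) - (-1)·(-2), (-1)·(0) - (-1)·(2), (-1)·(-2) - (0)·(0)) = (-2, 2, 2).
  Rescale (divide by 2; multiply by -1 so the first nonzero entry is positive): u = (1, -1, -1).
  ||u|| = √((1)² + (-1)² + (-1)²) = √(3) ≈ 1.7321,  v_1 = u/||u|| ≈ (0.5774, -0.5774, -0.5774) (||v_1|| = 1).

λ_1 = 6,  λ_2 = 4.7321,  λ_3 = 1.2679;  v_1 ≈ (0.5774, -0.5774, -0.5774)


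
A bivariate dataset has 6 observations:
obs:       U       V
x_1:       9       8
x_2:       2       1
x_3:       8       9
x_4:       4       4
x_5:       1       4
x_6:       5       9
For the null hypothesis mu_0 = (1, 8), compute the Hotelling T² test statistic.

Step 1 — sample mean vector:
  mean(U) = (9 + 2 + 8 + 4 + 1 + 5) / 6 = 29/6 = 4.8333
  mean(V) = (8 + 1 + 9 + 4 + 4 + 9) / 6 = 35/6 = 5.8333
  x̄ = (4.8333, 5.8333),  deviation x̄ - mu_0 = (4.8333, 5.8333) - (1, 8) = (3.8333, -2.1667).

Step 2 — sample covariance matrix, S[i,j] = (1/(n-1)) · Σ_k (x_{k,i} - mean_i) · (x_{k,j} - mean_j), divisor n-1 = 5:
  S[U,U] = ((4.1667)·(4.1667) + (-2.8333)·(-2.8333) + (3.1667)·(3.1667) + (-0.8333)·(-0.8333) + (-3.8333)·(-3.8333) + (0.1667)·(0.1667)) / 5 = 50.8333/5 = 10.1667
  S[U,V] = ((4.1667)·(2.1667) + (-2.8333)·(-4.8333) + (3.1667)·(3.1667) + (-0.8333)·(-1.8333) + (-3.8333)·(-1.8333) + (0.1667)·(3.1667)) / 5 = 41.8333/5 = 8.3667
  S[V,V] = ((2.1667)·(2.1667) + (-4.8333)·(-4.8333) + (3.1667)·(3.1667) + (-1.8333)·(-1.8333) + (-1.8333)·(-1.8333) + (3.1667)·(3.1667)) / 5 = 54.8333/5 = 10.9667
  S = [[10.1667, 8.3667],
 [8.3667, 10.9667]].

Step 3 — invert S. det(S) = 10.1667·10.9667 - (8.3667)² = 41.4933.
  S^{-1} = (1/det) · [[d, -b], [-b, a]] = [[0.2643, -0.2016],
 [-0.2016, 0.245]].

Step 4 — quadratic form (x̄ - mu_0)^T · S^{-1} · (x̄ - mu_0):
  S^{-1} · (x̄ - mu_0) = (1.45, -1.3038),
  (x̄ - mu_0)^T · [...] = (3.8333)·(1.45) + (-2.1667)·(-1.3038) = 8.3834.

Step 5 — scale by n: T² = 6 · 8.3834 = 50.3004.

T² ≈ 50.3004


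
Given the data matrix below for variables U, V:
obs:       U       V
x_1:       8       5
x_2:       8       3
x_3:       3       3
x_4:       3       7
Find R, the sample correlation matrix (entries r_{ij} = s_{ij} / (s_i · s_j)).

Step 1 — column means:
  mean(U) = (8 + 8 + 3 + 3) / 4 = 22/4 = 5.5
  mean(V) = (5 + 3 + 3 + 7) / 4 = 18/4 = 4.5

Step 2 — sample variances and covariances s[i,j] = (1/(n-1)) · Σ_k (x_{k,i} - mean_i) · (x_{k,j} - mean_j), with n-1 = 3:
  s[U,U] = ((2.5)·(2.5) + (2.5)·(2.5) + (-2.5)·(-2.5) + (-2.5)·(-2.5)) / 3 = 25/3 = 8.3333
  s[U,V] = ((2.5)·(0.5) + (2.5)·(-1.5) + (-2.5)·(-1.5) + (-2.5)·(2.5)) / 3 = -5/3 = -1.6667
  s[V,V] = ((0.5)·(0.5) + (-1.5)·(-1.5) + (-1.5)·(-1.5) + (2.5)·(2.5)) / 3 = 11/3 = 3.6667
  Sample standard deviations s_i = √(s[i,i]):
  s(U) = √(8.3333) = 2.8868
  s(V) = √(3.6667) = 1.9149

Step 3 — r_{ij} = s_{ij} / (s_i · s_j):
  r[U,U] = 1 (diagonal).
  r[U,V] = -1.6667 / (2.8868 · 1.9149) = -1.6667 / 5.5277 = -0.3015
  r[V,V] = 1 (diagonal).

R is symmetric with unit diagonal. Assembling:

R = [[1, -0.3015],
 [-0.3015, 1]]


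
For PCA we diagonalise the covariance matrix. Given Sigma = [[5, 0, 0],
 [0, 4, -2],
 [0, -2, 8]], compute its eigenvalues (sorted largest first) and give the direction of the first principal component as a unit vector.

Step 1 — characteristic polynomial p(λ) = det(λI - Sigma) = λ³ - tr·λ² + c_1·λ - det, where tr = trace, c_1 = sum of the principal 2×2 minors, det = det(Sigma):
  tr = 5 + 4 + 8 = 17,
  c_1 = (5·4 - (0)²) + (5·8 - (0)²) + (4·8 - (-2)²) = 20 + 40 + 28 = 88,
  det = 5·(4·8 - (-2)²) - (0)·((0)·8 - (-2)·(0)) + (0)·((0)·(-2) - 4·(0)) = 5·(28) - (0)·(0) + (0)·(0) = 140.
  So p(λ) = λ³ - 17λ² + 88λ - 140.
Step 2 — look for an integer root (rational root theorem: any rational root is an integer divisor of 140). Testing λ = 5:
  p(5) = 125 - 425 + 440 - 140 = 0  ✓
  Dividing out (λ - 5): p(λ) = (λ - 5)(λ² - 12λ + 28).
Step 3 — remaining eigenvalues from the quadratic λ² - 12λ + 28 = 0:
  Δ = 12² - 4·28 = 144 - 112 = 32,  λ = (12 ± √32)/2 = (12 ± 5.6569)/2 ≈ 8.8284 or 3.1716.
  Sorted: λ_1 = 8.8284,  λ_2 = 5,  λ_3 = 3.1716  (check: sum = 17 = tr ✓).

Step 4 — unit eigenvector for λ_1 ≈ 8.8284: v spans the null space of (Sigma - λ_1 I), whose rows are
  r_1 = (-3.8284, 0, 0),  r_2 = (0, -4.8284, -2),  r_3 = (0, -2, -0.8284).
  v is orthogonal to every row, so take v ∝ r_1 × r_2 = ((0)·(-2) - (0)·(-4.8284), (0)·(0) - (-3.8284)·(-2), (-3.8284)·(-4.8284) - (0)·(0)) ≈ (0, -7.6569, 18.4853).
  Rescale (multiply by -1 so the first nonzero entry is positive): u = (0, 7.6569, -18.4853).
  ||u|| = √((0)² + (7.6569)² + (-18.4853)²) = √(400.333) ≈ 20.0083,  v_1 = u/||u|| ≈ (0, 0.3827, -0.9239) (||v_1|| = 1).

λ_1 = 8.8284,  λ_2 = 5,  λ_3 = 3.1716;  v_1 ≈ (0, 0.3827, -0.9239)


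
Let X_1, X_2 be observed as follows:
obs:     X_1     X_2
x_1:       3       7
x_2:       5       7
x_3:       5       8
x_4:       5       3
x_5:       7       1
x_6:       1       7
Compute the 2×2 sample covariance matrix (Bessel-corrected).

Step 1 — column means:
  mean(X_1) = (3 + 5 + 5 + 5 + 7 + 1) / 6 = 26/6 = 4.3333
  mean(X_2) = (7 + 7 + 8 + 3 + 1 + 7) / 6 = 33/6 = 5.5

Step 2 — sample covariance S[i,j] = (1/(n-1)) · Σ_k (x_{k,i} - mean_i) · (x_{k,j} - mean_j), with n-1 = 5.
  S[X_1,X_1] = ((-1.3333)·(-1.3333) + (0.6667)·(0.6667) + (0.6667)·(0.6667) + (0.6667)·(0.6667) + (2.6667)·(2.6667) + (-3.3333)·(-3.3333)) / 5 = 21.3333/5 = 4.2667
  S[X_1,X_2] = ((-1.3333)·(1.5) + (0.6667)·(1.5) + (0.6667)·(2.5) + (0.6667)·(-2.5) + (2.6667)·(-4.5) + (-3.3333)·(1.5)) / 5 = -18/5 = -3.6
  S[X_2,X_2] = ((1.5)·(1.5) + (1.5)·(1.5) + (2.5)·(2.5) + (-2.5)·(-2.5) + (-4.5)·(-4.5) + (1.5)·(1.5)) / 5 = 39.5/5 = 7.9

S is symmetric (S[j,i] = S[i,j]). Assembling:

S = [[4.2667, -3.6],
 [-3.6, 7.9]]


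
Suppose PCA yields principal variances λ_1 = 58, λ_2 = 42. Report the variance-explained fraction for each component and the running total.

Step 1 — total variance = trace(Sigma) = Σ λ_i = 58 + 42 = 100.

Step 2 — fraction explained by component i = λ_i / Σ λ:
  PC1: 58/100 = 0.58
  PC2: 42/100 = 0.42

Step 3 — cumulative fraction after k components = (λ_1 + ... + λ_k) / Σ λ:
  k = 1: 58/100 = 0.58
  k = 2: (58 + 42)/100 = 100/100 = 1

Summary (fraction, with percent):

explained: PC1 0.58 (58%), PC2 0.42 (42%);  cumulative: 0.58, 1


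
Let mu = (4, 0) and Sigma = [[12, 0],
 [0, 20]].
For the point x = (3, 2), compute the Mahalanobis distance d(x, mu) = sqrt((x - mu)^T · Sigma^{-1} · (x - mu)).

Step 1 — centre the observation: (x - mu) = (-1, 2).

Step 2 — invert Sigma. det(Sigma) = 12·20 - (0)² = 240.
  Sigma^{-1} = (1/det) · [[d, -b], [-b, a]] = [[0.0833, 0],
 [0, 0.05]].

Step 3 — form the quadratic (x - mu)^T · Sigma^{-1} · (x - mu):
  Sigma^{-1} · (x - mu) = (-0.0833, 0.1).
  (x - mu)^T · [Sigma^{-1} · (x - mu)] = (-1)·(-0.0833) + (2)·(0.1) = 0.2833.

Step 4 — take square root: d = √(0.2833) ≈ 0.5323.

d(x, mu) = √(0.2833) ≈ 0.5323


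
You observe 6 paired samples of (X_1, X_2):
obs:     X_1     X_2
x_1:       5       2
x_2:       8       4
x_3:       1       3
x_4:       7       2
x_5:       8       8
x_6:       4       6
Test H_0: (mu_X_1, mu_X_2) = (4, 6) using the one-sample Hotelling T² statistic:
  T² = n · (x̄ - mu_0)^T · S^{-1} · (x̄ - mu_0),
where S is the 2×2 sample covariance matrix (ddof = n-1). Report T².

Step 1 — sample mean vector:
  mean(X_1) = (5 + 8 + 1 + 7 + 8 + 4) / 6 = 33/6 = 5.5
  mean(X_2) = (2 + 4 + 3 + 2 + 8 + 6) / 6 = 25/6 = 4.1667
  x̄ = (5.5, 4.1667),  deviation x̄ - mu_0 = (5.5, 4.1667) - (4, 6) = (1.5, -1.8333).

Step 2 — sample covariance matrix, S[i,j] = (1/(n-1)) · Σ_k (x_{k,i} - mean_i) · (x_{k,j} - mean_j), divisor n-1 = 5:
  S[X_1,X_1] = ((-0.5)·(-0.5) + (2.5)·(2.5) + (-4.5)·(-4.5) + (1.5)·(1.5) + (2.5)·(2.5) + (-1.5)·(-1.5)) / 5 = 37.5/5 = 7.5
  S[X_1,X_2] = ((-0.5)·(-2.1667) + (2.5)·(-0.1667) + (-4.5)·(-1.1667) + (1.5)·(-2.1667) + (2.5)·(3.8333) + (-1.5)·(1.8333)) / 5 = 9.5/5 = 1.9
  S[X_2,X_2] = ((-2.1667)·(-2.1667) + (-0.1667)·(-0.1667) + (-1.1667)·(-1.1667) + (-2.1667)·(-2.1667) + (3.8333)·(3.8333) + (1.8333)·(1.8333)) / 5 = 28.8333/5 = 5.7667
  S = [[7.5, 1.9],
 [1.9, 5.7667]].

Step 3 — invert S. det(S) = 7.5·5.7667 - (1.9)² = 39.64.
  S^{-1} = (1/det) · [[d, -b], [-b, a]] = [[0.1455, -0.0479],
 [-0.0479, 0.1892]].

Step 4 — quadratic form (x̄ - mu_0)^T · S^{-1} · (x̄ - mu_0):
  S^{-1} · (x̄ - mu_0) = (0.3061, -0.4188),
  (x̄ - mu_0)^T · [...] = (1.5)·(0.3061) + (-1.8333)·(-0.4188) = 1.2269.

Step 5 — scale by n: T² = 6 · 1.2269 = 7.3613.

T² ≈ 7.3613


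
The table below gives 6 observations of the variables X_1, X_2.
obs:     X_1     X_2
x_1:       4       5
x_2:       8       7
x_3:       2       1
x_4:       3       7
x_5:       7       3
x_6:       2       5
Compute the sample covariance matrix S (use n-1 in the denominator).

Step 1 — column means:
  mean(X_1) = (4 + 8 + 2 + 3 + 7 + 2) / 6 = 26/6 = 4.3333
  mean(X_2) = (5 + 7 + 1 + 7 + 3 + 5) / 6 = 28/6 = 4.6667

Step 2 — sample covariance S[i,j] = (1/(n-1)) · Σ_k (x_{k,i} - mean_i) · (x_{k,j} - mean_j), with n-1 = 5.
  S[X_1,X_1] = ((-0.3333)·(-0.3333) + (3.6667)·(3.6667) + (-2.3333)·(-2.3333) + (-1.3333)·(-1.3333) + (2.6667)·(2.6667) + (-2.3333)·(-2.3333)) / 5 = 33.3333/5 = 6.6667
  S[X_1,X_2] = ((-0.3333)·(0.3333) + (3.6667)·(2.3333) + (-2.3333)·(-3.6667) + (-1.3333)·(2.3333) + (2.6667)·(-1.6667) + (-2.3333)·(0.3333)) / 5 = 8.6667/5 = 1.7333
  S[X_2,X_2] = ((0.3333)·(0.3333) + (2.3333)·(2.3333) + (-3.6667)·(-3.6667) + (2.3333)·(2.3333) + (-1.6667)·(-1.6667) + (0.3333)·(0.3333)) / 5 = 27.3333/5 = 5.4667

S is symmetric (S[j,i] = S[i,j]). Assembling:

S = [[6.6667, 1.7333],
 [1.7333, 5.4667]]


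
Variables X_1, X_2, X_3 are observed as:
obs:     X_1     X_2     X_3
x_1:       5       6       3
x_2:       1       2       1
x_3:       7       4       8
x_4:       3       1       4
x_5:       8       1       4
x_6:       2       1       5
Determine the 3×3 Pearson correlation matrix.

Step 1 — column means:
  mean(X_1) = (5 + 1 + 7 + 3 + 8 + 2) / 6 = 26/6 = 4.3333
  mean(X_2) = (6 + 2 + 4 + 1 + 1 + 1) / 6 = 15/6 = 2.5
  mean(X_3) = (3 + 1 + 8 + 4 + 4 + 5) / 6 = 25/6 = 4.1667

Step 2 — sample variances and covariances s[i,j] = (1/(n-1)) · Σ_k (x_{k,i} - mean_i) · (x_{k,j} - mean_j), with n-1 = 5:
  s[X_1,X_1] = ((0.6667)·(0.6667) + (-3.3333)·(-3.3333) + (2.6667)·(2.6667) + (-1.3333)·(-1.3333) + (3.6667)·(3.6667) + (-2.3333)·(-2.3333)) / 5 = 39.3333/5 = 7.8667
  s[X_1,X_2] = ((0.6667)·(3.5) + (-3.3333)·(-0.5) + (2.6667)·(1.5) + (-1.3333)·(-1.5) + (3.6667)·(-1.5) + (-2.3333)·(-1.5)) / 5 = 8/5 = 1.6
  s[X_1,X_3] = ((0.6667)·(-1.1667) + (-3.3333)·(-3.1667) + (2.6667)·(3.8333) + (-1.3333)·(-0.1667) + (3.6667)·(-0.1667) + (-2.3333)·(0.8333)) / 5 = 17.6667/5 = 3.5333
  s[X_2,X_2] = ((3.5)·(3.5) + (-0.5)·(-0.5) + (1.5)·(1.5) + (-1.5)·(-1.5) + (-1.5)·(-1.5) + (-1.5)·(-1.5)) / 5 = 21.5/5 = 4.3
  s[X_2,X_3] = ((3.5)·(-1.1667) + (-0.5)·(-3.1667) + (1.5)·(3.8333) + (-1.5)·(-0.1667) + (-1.5)·(-0.1667) + (-1.5)·(0.8333)) / 5 = 2.5/5 = 0.5
  s[X_3,X_3] = ((-1.1667)·(-1.1667) + (-3.1667)·(-3.1667) + (3.8333)·(3.8333) + (-0.1667)·(-0.1667) + (-0.1667)·(-0.1667) + (0.8333)·(0.8333)) / 5 = 26.8333/5 = 5.3667
  Sample standard deviations s_i = √(s[i,i]):
  s(X_1) = √(7.8667) = 2.8048
  s(X_2) = √(4.3) = 2.0736
  s(X_3) = √(5.3667) = 2.3166

Step 3 — r_{ij} = s_{ij} / (s_i · s_j):
  r[X_1,X_1] = 1 (diagonal).
  r[X_1,X_2] = 1.6 / (2.8048 · 2.0736) = 1.6 / 5.8161 = 0.2751
  r[X_1,X_3] = 3.5333 / (2.8048 · 2.3166) = 3.5333 / 6.4975 = 0.5438
  r[X_2,X_2] = 1 (diagonal).
  r[X_2,X_3] = 0.5 / (2.0736 · 2.3166) = 0.5 / 4.8038 = 0.1041
  r[X_3,X_3] = 1 (diagonal).

R is symmetric with unit diagonal. Assembling:

R = [[1, 0.2751, 0.5438],
 [0.2751, 1, 0.1041],
 [0.5438, 0.1041, 1]]


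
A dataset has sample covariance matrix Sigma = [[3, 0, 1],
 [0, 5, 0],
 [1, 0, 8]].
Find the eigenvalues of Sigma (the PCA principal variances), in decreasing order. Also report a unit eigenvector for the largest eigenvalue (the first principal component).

Step 1 — characteristic polynomial p(λ) = det(λI - Sigma) = λ³ - tr·λ² + c_1·λ - det, where tr = trace, c_1 = sum of the principal 2×2 minors, det = det(Sigma):
  tr = 3 + 5 + 8 = 16,
  c_1 = (3·5 - (0)²) + (3·8 - (1)²) + (5·8 - (0)²) = 15 + 23 + 40 = 78,
  det = 3·(5·8 - (0)²) - (0)·((0)·8 - (0)·(1)) + (1)·((0)·(0) - 5·(1)) = 3·(40) - (0)·(0) + (1)·(-5) = 115.
  So p(λ) = λ³ - 16λ² + 78λ - 115.
Step 2 — look for an integer root (rational root theorem: any rational root is an integer divisor of 115). Testing λ = 5:
  p(5) = 125 - 400 + 390 - 115 = 0  ✓
  Dividing out (λ - 5): p(λ) = (λ - 5)(λ² - 11λ + 23).
Step 3 — remaining eigenvalues from the quadratic λ² - 11λ + 23 = 0:
  Δ = 11² - 4·23 = 121 - 92 = 29,  λ = (11 ± √29)/2 = (11 ± 5.3852)/2 ≈ 8.1926 or 2.8074.
  Sorted: λ_1 = 8.1926,  λ_2 = 5,  λ_3 = 2.8074  (check: sum = 16 = tr ✓).

Step 4 — unit eigenvector for λ_1 ≈ 8.1926: v spans the null space of (Sigma - λ_1 I), whose rows are
  r_1 = (-5.1926, 0, 1),  r_2 = (0, -3.1926, 0),  r_3 = (1, 0, -0.1926).
  v is orthogonal to every row, so take v ∝ r_1 × r_2 = ((0)·(0) - (1)·(-3.1926), (1)·(0) - (-5.1926)·(0), (-5.1926)·(-3.1926) - (0)·(0)) ≈ (3.1926, 0, 16.5777).
  Let u = (3.1926, 0, 16.5777).
  ||u|| = √((3.1926)² + (0)² + (16.5777)²) = √(285.0143) ≈ 16.8824,  v_1 = u/||u|| ≈ (0.1891, 0, 0.982) (||v_1|| = 1).

λ_1 = 8.1926,  λ_2 = 5,  λ_3 = 2.8074;  v_1 ≈ (0.1891, 0, 0.982)


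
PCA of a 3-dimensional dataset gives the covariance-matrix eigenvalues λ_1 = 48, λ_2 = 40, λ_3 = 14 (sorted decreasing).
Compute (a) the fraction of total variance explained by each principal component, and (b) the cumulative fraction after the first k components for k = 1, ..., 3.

Step 1 — total variance = trace(Sigma) = Σ λ_i = 48 + 40 + 14 = 102.

Step 2 — fraction explained by component i = λ_i / Σ λ:
  PC1: 48/102 = 0.4706
  PC2: 40/102 = 0.3922
  PC3: 14/102 = 0.1373

Step 3 — cumulative fraction after k components = (λ_1 + ... + λ_k) / Σ λ:
  k = 1: 48/102 = 0.4706
  k = 2: (48 + 40)/102 = 88/102 = 0.8627
  k = 3: (48 + 40 + 14)/102 = 102/102 = 1

Summary (fraction, with percent):

explained: PC1 0.4706 (47.06%), PC2 0.3922 (39.22%), PC3 0.1373 (13.73%);  cumulative: 0.4706, 0.8627, 1


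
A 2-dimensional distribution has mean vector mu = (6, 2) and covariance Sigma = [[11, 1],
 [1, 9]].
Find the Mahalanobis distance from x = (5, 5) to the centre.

Step 1 — centre the observation: (x - mu) = (-1, 3).

Step 2 — invert Sigma. det(Sigma) = 11·9 - (1)² = 98.
  Sigma^{-1} = (1/det) · [[d, -b], [-b, a]] = [[0.0918, -0.0102],
 [-0.0102, 0.1122]].

Step 3 — form the quadratic (x - mu)^T · Sigma^{-1} · (x - mu):
  Sigma^{-1} · (x - mu) = (-0.1224, 0.3469).
  (x - mu)^T · [Sigma^{-1} · (x - mu)] = (-1)·(-0.1224) + (3)·(0.3469) = 1.1633.

Step 4 — take square root: d = √(1.1633) ≈ 1.0785.

d(x, mu) = √(1.1633) ≈ 1.0785


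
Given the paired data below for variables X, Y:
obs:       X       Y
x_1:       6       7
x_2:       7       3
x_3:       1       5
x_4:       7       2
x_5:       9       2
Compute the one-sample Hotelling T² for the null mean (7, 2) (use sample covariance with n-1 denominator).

Step 1 — sample mean vector:
  mean(X) = (6 + 7 + 1 + 7 + 9) / 5 = 30/5 = 6
  mean(Y) = (7 + 3 + 5 + 2 + 2) / 5 = 19/5 = 3.8
  x̄ = (6, 3.8),  deviation x̄ - mu_0 = (6, 3.8) - (7, 2) = (-1, 1.8).

Step 2 — sample covariance matrix, S[i,j] = (1/(n-1)) · Σ_k (x_{k,i} - mean_i) · (x_{k,j} - mean_j), divisor n-1 = 4:
  S[X,X] = ((0)·(0) + (1)·(1) + (-5)·(-5) + (1)·(1) + (3)·(3)) / 4 = 36/4 = 9
  S[X,Y] = ((0)·(3.2) + (1)·(-0.8) + (-5)·(1.2) + (1)·(-1.8) + (3)·(-1.8)) / 4 = -14/4 = -3.5
  S[Y,Y] = ((3.2)·(3.2) + (-0.8)·(-0.8) + (1.2)·(1.2) + (-1.8)·(-1.8) + (-1.8)·(-1.8)) / 4 = 18.8/4 = 4.7
  S = [[9, -3.5],
 [-3.5, 4.7]].

Step 3 — invert S. det(S) = 9·4.7 - (-3.5)² = 30.05.
  S^{-1} = (1/det) · [[d, -b], [-b, a]] = [[0.1564, 0.1165],
 [0.1165, 0.2995]].

Step 4 — quadratic form (x̄ - mu_0)^T · S^{-1} · (x̄ - mu_0):
  S^{-1} · (x̄ - mu_0) = (0.0532, 0.4226),
  (x̄ - mu_0)^T · [...] = (-1)·(0.0532) + (1.8)·(0.4226) = 0.7075.

Step 5 — scale by n: T² = 5 · 0.7075 = 3.5374.

T² ≈ 3.5374


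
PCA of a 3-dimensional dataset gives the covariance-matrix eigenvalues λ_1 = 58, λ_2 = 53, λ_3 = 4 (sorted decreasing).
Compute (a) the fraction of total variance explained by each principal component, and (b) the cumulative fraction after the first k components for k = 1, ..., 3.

Step 1 — total variance = trace(Sigma) = Σ λ_i = 58 + 53 + 4 = 115.

Step 2 — fraction explained by component i = λ_i / Σ λ:
  PC1: 58/115 = 0.5043
  PC2: 53/115 = 0.4609
  PC3: 4/115 = 0.0348

Step 3 — cumulative fraction after k components = (λ_1 + ... + λ_k) / Σ λ:
  k = 1: 58/115 = 0.5043
  k = 2: (58 + 53)/115 = 111/115 = 0.9652
  k = 3: (58 + 53 + 4)/115 = 115/115 = 1

Summary (fraction, with percent):

explained: PC1 0.5043 (50.43%), PC2 0.4609 (46.09%), PC3 0.0348 (3.48%);  cumulative: 0.5043, 0.9652, 1


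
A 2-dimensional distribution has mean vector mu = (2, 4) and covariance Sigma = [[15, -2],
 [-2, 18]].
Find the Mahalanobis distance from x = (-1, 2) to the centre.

Step 1 — centre the observation: (x - mu) = (-3, -2).

Step 2 — invert Sigma. det(Sigma) = 15·18 - (-2)² = 266.
  Sigma^{-1} = (1/det) · [[d, -b], [-b, a]] = [[0.0677, 0.0075],
 [0.0075, 0.0564]].

Step 3 — form the quadratic (x - mu)^T · Sigma^{-1} · (x - mu):
  Sigma^{-1} · (x - mu) = (-0.218, -0.1353).
  (x - mu)^T · [Sigma^{-1} · (x - mu)] = (-3)·(-0.218) + (-2)·(-0.1353) = 0.9248.

Step 4 — take square root: d = √(0.9248) ≈ 0.9617.

d(x, mu) = √(0.9248) ≈ 0.9617


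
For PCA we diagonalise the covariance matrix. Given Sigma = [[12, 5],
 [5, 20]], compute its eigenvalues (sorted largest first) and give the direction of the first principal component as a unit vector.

Step 1 — characteristic polynomial of 2×2 Sigma:
  det(Sigma - λI) = λ² - trace · λ + det = 0.
  trace = 12 + 20 = 32, det = 12·20 - (5)² = 215.
Step 2 — discriminant:
  Δ = trace² - 4·det = 1024 - 860 = 164.
Step 3 — eigenvalues:
  λ = (trace ± √Δ)/2 = (32 ± 12.8062)/2,
  λ_1 = 22.4031,  λ_2 = 9.5969.

Step 4 — unit eigenvector for λ_1: solve (Sigma - λ_1 I)v = 0. First row:
  (12 - 22.4031)·v_x + (5)·v_y = 0, i.e. (-10.4031)·v_x + (5)·v_y = 0,
  so v ∝ (b, λ_1 - a) = (5, 10.4031) = u.
  ||u|| = √((5)² + (10.4031)²) = √(133.225) ≈ 11.5423,
  v_1 = u/||u|| ≈ (0.4332, 0.9013) (||v_1|| = 1).

λ_1 = 22.4031,  λ_2 = 9.5969;  v_1 ≈ (0.4332, 0.9013)


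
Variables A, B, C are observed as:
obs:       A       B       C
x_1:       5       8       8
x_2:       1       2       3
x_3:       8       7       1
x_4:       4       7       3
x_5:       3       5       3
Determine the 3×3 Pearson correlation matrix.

Step 1 — column means:
  mean(A) = (5 + 1 + 8 + 4 + 3) / 5 = 21/5 = 4.2
  mean(B) = (8 + 2 + 7 + 7 + 5) / 5 = 29/5 = 5.8
  mean(C) = (8 + 3 + 1 + 3 + 3) / 5 = 18/5 = 3.6

Step 2 — sample variances and covariances s[i,j] = (1/(n-1)) · Σ_k (x_{k,i} - mean_i) · (x_{k,j} - mean_j), with n-1 = 4:
  s[A,A] = ((0.8)·(0.8) + (-3.2)·(-3.2) + (3.8)·(3.8) + (-0.2)·(-0.2) + (-1.2)·(-1.2)) / 4 = 26.8/4 = 6.7
  s[A,B] = ((0.8)·(2.2) + (-3.2)·(-3.8) + (3.8)·(1.2) + (-0.2)·(1.2) + (-1.2)·(-0.8)) / 4 = 19.2/4 = 4.8
  s[A,C] = ((0.8)·(4.4) + (-3.2)·(-0.6) + (3.8)·(-2.6) + (-0.2)·(-0.6) + (-1.2)·(-0.6)) / 4 = -3.6/4 = -0.9
  s[B,B] = ((2.2)·(2.2) + (-3.8)·(-3.8) + (1.2)·(1.2) + (1.2)·(1.2) + (-0.8)·(-0.8)) / 4 = 22.8/4 = 5.7
  s[B,C] = ((2.2)·(4.4) + (-3.8)·(-0.6) + (1.2)·(-2.6) + (1.2)·(-0.6) + (-0.8)·(-0.6)) / 4 = 8.6/4 = 2.15
  s[C,C] = ((4.4)·(4.4) + (-0.6)·(-0.6) + (-2.6)·(-2.6) + (-0.6)·(-0.6) + (-0.6)·(-0.6)) / 4 = 27.2/4 = 6.8
  Sample standard deviations s_i = √(s[i,i]):
  s(A) = √(6.7) = 2.5884
  s(B) = √(5.7) = 2.3875
  s(C) = √(6.8) = 2.6077

Step 3 — r_{ij} = s_{ij} / (s_i · s_j):
  r[A,A] = 1 (diagonal).
  r[A,B] = 4.8 / (2.5884 · 2.3875) = 4.8 / 6.1798 = 0.7767
  r[A,C] = -0.9 / (2.5884 · 2.6077) = -0.9 / 6.7498 = -0.1333
  r[B,B] = 1 (diagonal).
  r[B,C] = 2.15 / (2.3875 · 2.6077) = 2.15 / 6.2258 = 0.3453
  r[C,C] = 1 (diagonal).

R is symmetric with unit diagonal. Assembling:

R = [[1, 0.7767, -0.1333],
 [0.7767, 1, 0.3453],
 [-0.1333, 0.3453, 1]]


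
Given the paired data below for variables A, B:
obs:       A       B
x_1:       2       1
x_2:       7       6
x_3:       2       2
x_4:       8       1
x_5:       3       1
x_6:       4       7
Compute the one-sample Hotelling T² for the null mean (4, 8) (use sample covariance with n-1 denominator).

Step 1 — sample mean vector:
  mean(A) = (2 + 7 + 2 + 8 + 3 + 4) / 6 = 26/6 = 4.3333
  mean(B) = (1 + 6 + 2 + 1 + 1 + 7) / 6 = 18/6 = 3
  x̄ = (4.3333, 3),  deviation x̄ - mu_0 = (4.3333, 3) - (4, 8) = (0.3333, -5).

Step 2 — sample covariance matrix, S[i,j] = (1/(n-1)) · Σ_k (x_{k,i} - mean_i) · (x_{k,j} - mean_j), divisor n-1 = 5:
  S[A,A] = ((-2.3333)·(-2.3333) + (2.6667)·(2.6667) + (-2.3333)·(-2.3333) + (3.6667)·(3.6667) + (-1.3333)·(-1.3333) + (-0.3333)·(-0.3333)) / 5 = 33.3333/5 = 6.6667
  S[A,B] = ((-2.3333)·(-2) + (2.6667)·(3) + (-2.3333)·(-1) + (3.6667)·(-2) + (-1.3333)·(-2) + (-0.3333)·(4)) / 5 = 9/5 = 1.8
  S[B,B] = ((-2)·(-2) + (3)·(3) + (-1)·(-1) + (-2)·(-2) + (-2)·(-2) + (4)·(4)) / 5 = 38/5 = 7.6
  S = [[6.6667, 1.8],
 [1.8, 7.6]].

Step 3 — invert S. det(S) = 6.6667·7.6 - (1.8)² = 47.4267.
  S^{-1} = (1/det) · [[d, -b], [-b, a]] = [[0.1602, -0.038],
 [-0.038, 0.1406]].

Step 4 — quadratic form (x̄ - mu_0)^T · S^{-1} · (x̄ - mu_0):
  S^{-1} · (x̄ - mu_0) = (0.2432, -0.7155),
  (x̄ - mu_0)^T · [...] = (0.3333)·(0.2432) + (-5)·(-0.7155) = 3.6585.

Step 5 — scale by n: T² = 6 · 3.6585 = 21.9511.

T² ≈ 21.9511


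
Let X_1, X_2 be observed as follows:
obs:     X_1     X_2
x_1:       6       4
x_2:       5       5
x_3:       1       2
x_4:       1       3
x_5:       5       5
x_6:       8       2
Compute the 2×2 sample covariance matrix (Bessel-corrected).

Step 1 — column means:
  mean(X_1) = (6 + 5 + 1 + 1 + 5 + 8) / 6 = 26/6 = 4.3333
  mean(X_2) = (4 + 5 + 2 + 3 + 5 + 2) / 6 = 21/6 = 3.5

Step 2 — sample covariance S[i,j] = (1/(n-1)) · Σ_k (x_{k,i} - mean_i) · (x_{k,j} - mean_j), with n-1 = 5.
  S[X_1,X_1] = ((1.6667)·(1.6667) + (0.6667)·(0.6667) + (-3.3333)·(-3.3333) + (-3.3333)·(-3.3333) + (0.6667)·(0.6667) + (3.6667)·(3.6667)) / 5 = 39.3333/5 = 7.8667
  S[X_1,X_2] = ((1.6667)·(0.5) + (0.6667)·(1.5) + (-3.3333)·(-1.5) + (-3.3333)·(-0.5) + (0.6667)·(1.5) + (3.6667)·(-1.5)) / 5 = 4/5 = 0.8
  S[X_2,X_2] = ((0.5)·(0.5) + (1.5)·(1.5) + (-1.5)·(-1.5) + (-0.5)·(-0.5) + (1.5)·(1.5) + (-1.5)·(-1.5)) / 5 = 9.5/5 = 1.9

S is symmetric (S[j,i] = S[i,j]). Assembling:

S = [[7.8667, 0.8],
 [0.8, 1.9]]


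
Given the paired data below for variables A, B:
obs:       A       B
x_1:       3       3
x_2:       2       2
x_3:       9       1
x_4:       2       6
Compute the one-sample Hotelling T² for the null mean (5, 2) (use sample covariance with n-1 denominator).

Step 1 — sample mean vector:
  mean(A) = (3 + 2 + 9 + 2) / 4 = 16/4 = 4
  mean(B) = (3 + 2 + 1 + 6) / 4 = 12/4 = 3
  x̄ = (4, 3),  deviation x̄ - mu_0 = (4, 3) - (5, 2) = (-1, 1).

Step 2 — sample covariance matrix, S[i,j] = (1/(n-1)) · Σ_k (x_{k,i} - mean_i) · (x_{k,j} - mean_j), divisor n-1 = 3:
  S[A,A] = ((-1)·(-1) + (-2)·(-2) + (5)·(5) + (-2)·(-2)) / 3 = 34/3 = 11.3333
  S[A,B] = ((-1)·(0) + (-2)·(-1) + (5)·(-2) + (-2)·(3)) / 3 = -14/3 = -4.6667
  S[B,B] = ((0)·(0) + (-1)·(-1) + (-2)·(-2) + (3)·(3)) / 3 = 14/3 = 4.6667
  S = [[11.3333, -4.6667],
 [-4.6667, 4.6667]].

Step 3 — invert S. det(S) = 11.3333·4.6667 - (-4.6667)² = 31.1111.
  S^{-1} = (1/det) · [[d, -b], [-b, a]] = [[0.15, 0.15],
 [0.15, 0.3643]].

Step 4 — quadratic form (x̄ - mu_0)^T · S^{-1} · (x̄ - mu_0):
  S^{-1} · (x̄ - mu_0) = (0, 0.2143),
  (x̄ - mu_0)^T · [...] = (-1)·(0) + (1)·(0.2143) = 0.2143.

Step 5 — scale by n: T² = 4 · 0.2143 = 0.8571.

T² ≈ 0.8571


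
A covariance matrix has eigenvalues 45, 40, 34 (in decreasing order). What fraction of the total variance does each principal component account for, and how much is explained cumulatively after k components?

Step 1 — total variance = trace(Sigma) = Σ λ_i = 45 + 40 + 34 = 119.

Step 2 — fraction explained by component i = λ_i / Σ λ:
  PC1: 45/119 = 0.3782
  PC2: 40/119 = 0.3361
  PC3: 34/119 = 0.2857

Step 3 — cumulative fraction after k components = (λ_1 + ... + λ_k) / Σ λ:
  k = 1: 45/119 = 0.3782
  k = 2: (45 + 40)/119 = 85/119 = 0.7143
  k = 3: (45 + 40 + 34)/119 = 119/119 = 1

Summary (fraction, with percent):

explained: PC1 0.3782 (37.82%), PC2 0.3361 (33.61%), PC3 0.2857 (28.57%);  cumulative: 0.3782, 0.7143, 1


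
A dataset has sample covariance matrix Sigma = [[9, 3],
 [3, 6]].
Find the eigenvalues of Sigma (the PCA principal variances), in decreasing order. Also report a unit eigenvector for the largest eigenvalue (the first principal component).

Step 1 — characteristic polynomial of 2×2 Sigma:
  det(Sigma - λI) = λ² - trace · λ + det = 0.
  trace = 9 + 6 = 15, det = 9·6 - (3)² = 45.
Step 2 — discriminant:
  Δ = trace² - 4·det = 225 - 180 = 45.
Step 3 — eigenvalues:
  λ = (trace ± √Δ)/2 = (15 ± 6.7082)/2,
  λ_1 = 10.8541,  λ_2 = 4.1459.

Step 4 — unit eigenvector for λ_1: solve (Sigma - λ_1 I)v = 0. First row:
  (9 - 10.8541)·v_x + (3)·v_y = 0, i.e. (-1.8541)·v_x + (3)·v_y = 0,
  so v ∝ (b, λ_1 - a) = (3, 1.8541) = u.
  ||u|| = √((3)² + (1.8541)²) = √(12.4377) ≈ 3.5267,
  v_1 = u/||u|| ≈ (0.8507, 0.5257) (||v_1|| = 1).

λ_1 = 10.8541,  λ_2 = 4.1459;  v_1 ≈ (0.8507, 0.5257)


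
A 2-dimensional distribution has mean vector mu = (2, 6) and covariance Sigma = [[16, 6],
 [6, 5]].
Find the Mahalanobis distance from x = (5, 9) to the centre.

Step 1 — centre the observation: (x - mu) = (3, 3).

Step 2 — invert Sigma. det(Sigma) = 16·5 - (6)² = 44.
  Sigma^{-1} = (1/det) · [[d, -b], [-b, a]] = [[0.1136, -0.1364],
 [-0.1364, 0.3636]].

Step 3 — form the quadratic (x - mu)^T · Sigma^{-1} · (x - mu):
  Sigma^{-1} · (x - mu) = (-0.0682, 0.6818).
  (x - mu)^T · [Sigma^{-1} · (x - mu)] = (3)·(-0.0682) + (3)·(0.6818) = 1.8409.

Step 4 — take square root: d = √(1.8409) ≈ 1.3568.

d(x, mu) = √(1.8409) ≈ 1.3568


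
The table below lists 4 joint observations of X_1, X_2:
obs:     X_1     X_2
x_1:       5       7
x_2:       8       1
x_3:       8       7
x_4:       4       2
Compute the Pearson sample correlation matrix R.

Step 1 — column means:
  mean(X_1) = (5 + 8 + 8 + 4) / 4 = 25/4 = 6.25
  mean(X_2) = (7 + 1 + 7 + 2) / 4 = 17/4 = 4.25

Step 2 — sample variances and covariances s[i,j] = (1/(n-1)) · Σ_k (x_{k,i} - mean_i) · (x_{k,j} - mean_j), with n-1 = 3:
  s[X_1,X_1] = ((-1.25)·(-1.25) + (1.75)·(1.75) + (1.75)·(1.75) + (-2.25)·(-2.25)) / 3 = 12.75/3 = 4.25
  s[X_1,X_2] = ((-1.25)·(2.75) + (1.75)·(-3.25) + (1.75)·(2.75) + (-2.25)·(-2.25)) / 3 = 0.75/3 = 0.25
  s[X_2,X_2] = ((2.75)·(2.75) + (-3.25)·(-3.25) + (2.75)·(2.75) + (-2.25)·(-2.25)) / 3 = 30.75/3 = 10.25
  Sample standard deviations s_i = √(s[i,i]):
  s(X_1) = √(4.25) = 2.0616
  s(X_2) = √(10.25) = 3.2016

Step 3 — r_{ij} = s_{ij} / (s_i · s_j):
  r[X_1,X_1] = 1 (diagonal).
  r[X_1,X_2] = 0.25 / (2.0616 · 3.2016) = 0.25 / 6.6002 = 0.0379
  r[X_2,X_2] = 1 (diagonal).

R is symmetric with unit diagonal. Assembling:

R = [[1, 0.0379],
 [0.0379, 1]]


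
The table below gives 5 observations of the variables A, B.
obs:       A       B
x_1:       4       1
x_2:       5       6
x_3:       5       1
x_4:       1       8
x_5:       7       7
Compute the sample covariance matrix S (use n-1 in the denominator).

Step 1 — column means:
  mean(A) = (4 + 5 + 5 + 1 + 7) / 5 = 22/5 = 4.4
  mean(B) = (1 + 6 + 1 + 8 + 7) / 5 = 23/5 = 4.6

Step 2 — sample covariance S[i,j] = (1/(n-1)) · Σ_k (x_{k,i} - mean_i) · (x_{k,j} - mean_j), with n-1 = 4.
  S[A,A] = ((-0.4)·(-0.4) + (0.6)·(0.6) + (0.6)·(0.6) + (-3.4)·(-3.4) + (2.6)·(2.6)) / 4 = 19.2/4 = 4.8
  S[A,B] = ((-0.4)·(-3.6) + (0.6)·(1.4) + (0.6)·(-3.6) + (-3.4)·(3.4) + (2.6)·(2.4)) / 4 = -5.2/4 = -1.3
  S[B,B] = ((-3.6)·(-3.6) + (1.4)·(1.4) + (-3.6)·(-3.6) + (3.4)·(3.4) + (2.4)·(2.4)) / 4 = 45.2/4 = 11.3

S is symmetric (S[j,i] = S[i,j]). Assembling:

S = [[4.8, -1.3],
 [-1.3, 11.3]]
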